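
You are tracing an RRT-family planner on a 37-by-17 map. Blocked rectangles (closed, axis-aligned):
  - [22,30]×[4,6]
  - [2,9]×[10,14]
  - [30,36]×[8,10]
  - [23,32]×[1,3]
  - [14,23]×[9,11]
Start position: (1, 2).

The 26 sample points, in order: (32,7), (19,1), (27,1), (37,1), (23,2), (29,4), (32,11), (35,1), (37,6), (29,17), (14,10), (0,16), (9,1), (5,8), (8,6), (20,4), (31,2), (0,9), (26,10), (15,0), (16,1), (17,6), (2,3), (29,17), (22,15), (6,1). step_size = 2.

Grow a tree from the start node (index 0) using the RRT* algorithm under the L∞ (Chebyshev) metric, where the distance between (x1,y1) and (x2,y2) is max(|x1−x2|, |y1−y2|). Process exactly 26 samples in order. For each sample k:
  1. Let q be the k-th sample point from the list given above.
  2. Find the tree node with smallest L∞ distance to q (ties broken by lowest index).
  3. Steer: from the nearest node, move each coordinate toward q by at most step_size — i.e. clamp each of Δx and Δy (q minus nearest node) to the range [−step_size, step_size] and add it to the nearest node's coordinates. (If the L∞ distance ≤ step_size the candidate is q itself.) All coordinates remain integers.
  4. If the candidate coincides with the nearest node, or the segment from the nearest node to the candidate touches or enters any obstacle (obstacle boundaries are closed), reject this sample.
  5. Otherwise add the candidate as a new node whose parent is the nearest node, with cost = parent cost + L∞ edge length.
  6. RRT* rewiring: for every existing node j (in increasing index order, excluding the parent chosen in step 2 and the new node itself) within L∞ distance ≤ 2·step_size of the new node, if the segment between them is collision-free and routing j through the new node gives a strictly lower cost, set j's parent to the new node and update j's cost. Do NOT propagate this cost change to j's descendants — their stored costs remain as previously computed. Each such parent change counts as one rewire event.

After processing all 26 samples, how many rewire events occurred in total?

Rewire events: 1

1. q=(32,7) nearest=0 d=31 new=(3,4) → add node 1 parent=0 cost=2
2. q=(19,1) nearest=1 d=16 new=(5,2) → add node 2 parent=1 cost=4
3. q=(27,1) nearest=2 d=22 new=(7,1) → add node 3 parent=2 cost=6
4. q=(37,1) nearest=3 d=30 new=(9,1) → add node 4 parent=3 cost=8
5. q=(23,2) nearest=4 d=14 new=(11,2) → add node 5 parent=4 cost=10
6. q=(29,4) nearest=5 d=18 new=(13,4) → add node 6 parent=5 cost=12
7. q=(32,11) nearest=6 d=19 new=(15,6) → add node 7 parent=6 cost=14
8. q=(35,1) nearest=7 d=20 new=(17,4) → add node 8 parent=7 cost=16
9. q=(37,6) nearest=8 d=20 new=(19,6) → add node 9 parent=8 cost=18
10. q=(29,17) nearest=9 d=11 new=(21,8) → add node 10 parent=9 cost=20
11. q=(14,10) nearest=7 d=4 new=(14,8) → add node 11 parent=7 cost=16
12. q=(0,16) nearest=1 d=12 new=(1,6) → add node 12 parent=1 cost=4
13. q=(9,1) nearest=4 d=0 → coincident, reject
14. q=(5,8) nearest=1 d=4 new=(5,6) → add node 13 parent=1 cost=4
15. q=(8,6) nearest=13 d=3 new=(7,6) → add node 14 parent=13 cost=6
16. q=(20,4) nearest=9 d=2 new=(20,4) → add node 15 parent=9 cost=20
17. q=(31,2) nearest=10 d=10 new=(23,6) → blocked by [22,30]×[4,6], reject
18. q=(0,9) nearest=12 d=3 new=(0,8) → add node 16 parent=12 cost=6
19. q=(26,10) nearest=10 d=5 new=(23,10) → blocked by [14,23]×[9,11], reject
20. q=(15,0) nearest=5 d=4 new=(13,0) → add node 17 parent=5 cost=12
21. q=(16,1) nearest=6 d=3 new=(15,2) → add node 18 parent=6 cost=14
22. q=(17,6) nearest=7 d=2 new=(17,6) → add node 19 parent=7 cost=16; rewire 15→19 (19<20)
23. q=(2,3) nearest=0 d=1 new=(2,3) → add node 20 parent=0 cost=1
24. q=(29,17) nearest=10 d=9 new=(23,10) → blocked by [14,23]×[9,11], reject
25. q=(22,15) nearest=10 d=7 new=(22,10) → blocked by [14,23]×[9,11], reject
26. q=(6,1) nearest=2 d=1 new=(6,1) → add node 21 parent=2 cost=5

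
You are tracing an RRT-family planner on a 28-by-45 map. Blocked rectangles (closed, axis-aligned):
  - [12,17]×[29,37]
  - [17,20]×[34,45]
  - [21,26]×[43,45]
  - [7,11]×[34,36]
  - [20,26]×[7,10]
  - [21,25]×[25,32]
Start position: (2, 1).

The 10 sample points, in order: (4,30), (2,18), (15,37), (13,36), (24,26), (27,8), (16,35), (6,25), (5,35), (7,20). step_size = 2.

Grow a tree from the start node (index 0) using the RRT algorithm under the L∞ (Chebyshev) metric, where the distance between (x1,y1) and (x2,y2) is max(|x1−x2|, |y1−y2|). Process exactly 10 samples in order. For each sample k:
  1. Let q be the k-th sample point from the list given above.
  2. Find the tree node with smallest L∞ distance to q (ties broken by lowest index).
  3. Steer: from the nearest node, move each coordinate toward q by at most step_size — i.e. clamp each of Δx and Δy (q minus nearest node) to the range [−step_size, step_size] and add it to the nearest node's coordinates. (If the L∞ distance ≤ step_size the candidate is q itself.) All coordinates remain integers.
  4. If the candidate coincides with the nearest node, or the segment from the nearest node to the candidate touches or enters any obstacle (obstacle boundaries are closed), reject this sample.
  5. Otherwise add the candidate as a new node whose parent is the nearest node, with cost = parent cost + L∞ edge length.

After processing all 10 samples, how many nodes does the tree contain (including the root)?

Node count: 11

1. q=(4,30) nearest=0 d=29 new=(4,3) → add node 1 parent=0 cost=2
2. q=(2,18) nearest=1 d=15 new=(2,5) → add node 2 parent=1 cost=4
3. q=(15,37) nearest=2 d=32 new=(4,7) → add node 3 parent=2 cost=6
4. q=(13,36) nearest=3 d=29 new=(6,9) → add node 4 parent=3 cost=8
5. q=(24,26) nearest=4 d=18 new=(8,11) → add node 5 parent=4 cost=10
6. q=(27,8) nearest=5 d=19 new=(10,9) → add node 6 parent=5 cost=12
7. q=(16,35) nearest=5 d=24 new=(10,13) → add node 7 parent=5 cost=12
8. q=(6,25) nearest=7 d=12 new=(8,15) → add node 8 parent=7 cost=14
9. q=(5,35) nearest=8 d=20 new=(6,17) → add node 9 parent=8 cost=16
10. q=(7,20) nearest=9 d=3 new=(7,19) → add node 10 parent=9 cost=18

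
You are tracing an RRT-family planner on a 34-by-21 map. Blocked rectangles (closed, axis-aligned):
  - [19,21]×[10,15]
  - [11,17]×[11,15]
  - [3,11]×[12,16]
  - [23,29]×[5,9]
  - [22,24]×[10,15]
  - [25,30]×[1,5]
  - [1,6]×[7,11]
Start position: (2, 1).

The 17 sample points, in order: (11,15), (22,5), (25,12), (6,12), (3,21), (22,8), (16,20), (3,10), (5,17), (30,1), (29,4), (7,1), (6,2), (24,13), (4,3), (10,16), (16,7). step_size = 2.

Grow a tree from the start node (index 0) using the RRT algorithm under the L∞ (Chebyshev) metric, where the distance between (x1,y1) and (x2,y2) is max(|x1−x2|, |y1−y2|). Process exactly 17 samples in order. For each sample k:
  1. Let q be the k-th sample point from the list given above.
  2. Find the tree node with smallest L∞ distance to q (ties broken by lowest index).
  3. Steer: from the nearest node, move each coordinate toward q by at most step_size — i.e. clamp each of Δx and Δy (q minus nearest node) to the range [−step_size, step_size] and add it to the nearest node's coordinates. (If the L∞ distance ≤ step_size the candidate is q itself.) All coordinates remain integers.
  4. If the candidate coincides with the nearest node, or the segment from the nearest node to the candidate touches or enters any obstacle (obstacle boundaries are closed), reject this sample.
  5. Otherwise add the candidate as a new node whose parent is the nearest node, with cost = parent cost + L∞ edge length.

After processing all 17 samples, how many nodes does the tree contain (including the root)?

Node count: 12

1. q=(11,15) nearest=0 d=14 new=(4,3) → add node 1 parent=0 cost=2
2. q=(22,5) nearest=1 d=18 new=(6,5) → add node 2 parent=1 cost=4
3. q=(25,12) nearest=2 d=19 new=(8,7) → add node 3 parent=2 cost=6
4. q=(6,12) nearest=3 d=5 new=(6,9) → blocked by [1,6]×[7,11], reject
5. q=(3,21) nearest=3 d=14 new=(6,9) → blocked by [1,6]×[7,11], reject
6. q=(22,8) nearest=3 d=14 new=(10,8) → add node 4 parent=3 cost=8
7. q=(16,20) nearest=4 d=12 new=(12,10) → add node 5 parent=4 cost=10
8. q=(3,10) nearest=2 d=5 new=(4,7) → blocked by [1,6]×[7,11], reject
9. q=(5,17) nearest=5 d=7 new=(10,12) → blocked by [11,17]×[11,15], reject
10. q=(30,1) nearest=5 d=18 new=(14,8) → add node 6 parent=5 cost=12
11. q=(29,4) nearest=6 d=15 new=(16,6) → add node 7 parent=6 cost=14
12. q=(7,1) nearest=1 d=3 new=(6,1) → add node 8 parent=1 cost=4
13. q=(6,2) nearest=8 d=1 new=(6,2) → add node 9 parent=8 cost=5
14. q=(24,13) nearest=7 d=8 new=(18,8) → add node 10 parent=7 cost=16
15. q=(4,3) nearest=1 d=0 → coincident, reject
16. q=(10,16) nearest=5 d=6 new=(10,12) → blocked by [11,17]×[11,15], reject
17. q=(16,7) nearest=7 d=1 new=(16,7) → add node 11 parent=7 cost=15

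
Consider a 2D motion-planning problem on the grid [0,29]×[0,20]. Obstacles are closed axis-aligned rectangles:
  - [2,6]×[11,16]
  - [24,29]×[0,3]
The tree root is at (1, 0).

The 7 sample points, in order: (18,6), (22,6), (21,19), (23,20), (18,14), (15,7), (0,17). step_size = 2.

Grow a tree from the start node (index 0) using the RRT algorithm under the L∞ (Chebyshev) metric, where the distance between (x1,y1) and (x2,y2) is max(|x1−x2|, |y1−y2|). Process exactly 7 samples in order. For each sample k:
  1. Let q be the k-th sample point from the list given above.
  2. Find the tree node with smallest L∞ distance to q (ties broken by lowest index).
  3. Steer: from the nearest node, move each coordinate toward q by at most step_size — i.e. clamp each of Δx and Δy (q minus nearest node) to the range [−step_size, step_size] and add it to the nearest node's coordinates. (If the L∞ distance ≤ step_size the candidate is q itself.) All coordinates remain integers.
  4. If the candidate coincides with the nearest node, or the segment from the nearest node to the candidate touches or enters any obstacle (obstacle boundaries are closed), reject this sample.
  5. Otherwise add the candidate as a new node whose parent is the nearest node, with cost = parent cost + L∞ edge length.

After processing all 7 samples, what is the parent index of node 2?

1. q=(18,6) nearest=0 d=17 new=(3,2) → add node 1 parent=0 cost=2
2. q=(22,6) nearest=1 d=19 new=(5,4) → add node 2 parent=1 cost=4
3. q=(21,19) nearest=2 d=16 new=(7,6) → add node 3 parent=2 cost=6
4. q=(23,20) nearest=3 d=16 new=(9,8) → add node 4 parent=3 cost=8
5. q=(18,14) nearest=4 d=9 new=(11,10) → add node 5 parent=4 cost=10
6. q=(15,7) nearest=5 d=4 new=(13,8) → add node 6 parent=5 cost=12
7. q=(0,17) nearest=4 d=9 new=(7,10) → add node 7 parent=4 cost=10

Parent of node 2: 1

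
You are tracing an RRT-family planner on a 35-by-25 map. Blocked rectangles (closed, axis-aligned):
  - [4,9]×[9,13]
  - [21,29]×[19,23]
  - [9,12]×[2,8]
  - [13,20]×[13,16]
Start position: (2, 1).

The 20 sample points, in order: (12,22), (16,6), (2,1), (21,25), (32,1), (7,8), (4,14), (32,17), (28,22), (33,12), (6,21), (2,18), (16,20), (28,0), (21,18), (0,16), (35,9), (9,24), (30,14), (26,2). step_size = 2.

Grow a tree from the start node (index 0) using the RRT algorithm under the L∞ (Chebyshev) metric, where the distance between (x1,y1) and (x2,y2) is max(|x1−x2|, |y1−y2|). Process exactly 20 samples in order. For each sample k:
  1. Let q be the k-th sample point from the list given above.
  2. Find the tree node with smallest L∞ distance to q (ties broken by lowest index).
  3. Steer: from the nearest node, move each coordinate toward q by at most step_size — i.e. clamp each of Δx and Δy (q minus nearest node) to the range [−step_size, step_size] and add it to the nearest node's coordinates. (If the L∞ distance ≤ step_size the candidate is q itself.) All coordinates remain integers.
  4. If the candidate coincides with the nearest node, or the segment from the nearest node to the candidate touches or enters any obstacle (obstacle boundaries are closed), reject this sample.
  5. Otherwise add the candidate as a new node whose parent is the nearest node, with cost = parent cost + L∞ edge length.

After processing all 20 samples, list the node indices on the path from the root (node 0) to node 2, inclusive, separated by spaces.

1. q=(12,22) nearest=0 d=21 new=(4,3) → add node 1 parent=0 cost=2
2. q=(16,6) nearest=1 d=12 new=(6,5) → add node 2 parent=1 cost=4
3. q=(2,1) nearest=0 d=0 → coincident, reject
4. q=(21,25) nearest=2 d=20 new=(8,7) → add node 3 parent=2 cost=6
5. q=(32,1) nearest=3 d=24 new=(10,5) → blocked by [9,12]×[2,8], reject
6. q=(7,8) nearest=3 d=1 new=(7,8) → add node 4 parent=3 cost=7
7. q=(4,14) nearest=4 d=6 new=(5,10) → blocked by [4,9]×[9,13], reject
8. q=(32,17) nearest=3 d=24 new=(10,9) → blocked by [9,12]×[2,8], reject
9. q=(28,22) nearest=3 d=20 new=(10,9) → blocked by [9,12]×[2,8], reject
10. q=(33,12) nearest=3 d=25 new=(10,9) → blocked by [9,12]×[2,8], reject
11. q=(6,21) nearest=4 d=13 new=(6,10) → blocked by [4,9]×[9,13], reject
12. q=(2,18) nearest=4 d=10 new=(5,10) → blocked by [4,9]×[9,13], reject
13. q=(16,20) nearest=4 d=12 new=(9,10) → blocked by [4,9]×[9,13], reject
14. q=(28,0) nearest=3 d=20 new=(10,5) → blocked by [9,12]×[2,8], reject
15. q=(21,18) nearest=3 d=13 new=(10,9) → blocked by [9,12]×[2,8], reject
16. q=(0,16) nearest=4 d=8 new=(5,10) → blocked by [4,9]×[9,13], reject
17. q=(35,9) nearest=3 d=27 new=(10,9) → blocked by [9,12]×[2,8], reject
18. q=(9,24) nearest=4 d=16 new=(9,10) → blocked by [4,9]×[9,13], reject
19. q=(30,14) nearest=3 d=22 new=(10,9) → blocked by [9,12]×[2,8], reject
20. q=(26,2) nearest=3 d=18 new=(10,5) → blocked by [9,12]×[2,8], reject

Path: 0 1 2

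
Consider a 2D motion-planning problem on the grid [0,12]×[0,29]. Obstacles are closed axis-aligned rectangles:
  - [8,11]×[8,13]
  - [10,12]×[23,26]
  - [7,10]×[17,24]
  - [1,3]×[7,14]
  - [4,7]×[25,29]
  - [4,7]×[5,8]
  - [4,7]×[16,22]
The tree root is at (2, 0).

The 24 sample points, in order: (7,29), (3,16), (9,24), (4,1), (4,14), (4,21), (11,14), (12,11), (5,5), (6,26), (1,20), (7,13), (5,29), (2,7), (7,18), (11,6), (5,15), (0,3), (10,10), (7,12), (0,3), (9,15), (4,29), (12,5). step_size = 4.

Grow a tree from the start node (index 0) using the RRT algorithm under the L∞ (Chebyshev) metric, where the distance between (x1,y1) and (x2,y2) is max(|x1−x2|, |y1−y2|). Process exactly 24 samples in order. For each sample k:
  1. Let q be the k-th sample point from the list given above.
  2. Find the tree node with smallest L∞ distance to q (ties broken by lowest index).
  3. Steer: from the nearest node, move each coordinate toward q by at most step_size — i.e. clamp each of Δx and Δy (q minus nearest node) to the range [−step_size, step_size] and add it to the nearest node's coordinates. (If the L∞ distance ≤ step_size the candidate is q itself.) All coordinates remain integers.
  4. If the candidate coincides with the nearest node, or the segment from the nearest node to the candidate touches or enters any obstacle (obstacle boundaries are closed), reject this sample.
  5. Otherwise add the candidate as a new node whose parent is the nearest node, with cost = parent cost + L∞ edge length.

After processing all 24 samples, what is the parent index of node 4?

Parent of node 4: 0

1. q=(7,29) nearest=0 d=29 new=(6,4) → add node 1 parent=0 cost=4
2. q=(3,16) nearest=1 d=12 new=(3,8) → blocked by [1,3]×[7,14], reject
3. q=(9,24) nearest=1 d=20 new=(9,8) → blocked by [8,11]×[8,13], reject
4. q=(4,1) nearest=0 d=2 new=(4,1) → add node 2 parent=0 cost=2
5. q=(4,14) nearest=1 d=10 new=(4,8) → blocked by [4,7]×[5,8], reject
6. q=(4,21) nearest=1 d=17 new=(4,8) → blocked by [4,7]×[5,8], reject
7. q=(11,14) nearest=1 d=10 new=(10,8) → blocked by [8,11]×[8,13], reject
8. q=(12,11) nearest=1 d=7 new=(10,8) → blocked by [8,11]×[8,13], reject
9. q=(5,5) nearest=1 d=1 new=(5,5) → blocked by [4,7]×[5,8], reject
10. q=(6,26) nearest=1 d=22 new=(6,8) → blocked by [4,7]×[5,8], reject
11. q=(1,20) nearest=1 d=16 new=(2,8) → blocked by [1,3]×[7,14], reject
12. q=(7,13) nearest=1 d=9 new=(7,8) → blocked by [4,7]×[5,8], reject
13. q=(5,29) nearest=1 d=25 new=(5,8) → blocked by [4,7]×[5,8], reject
14. q=(2,7) nearest=1 d=4 new=(2,7) → blocked by [1,3]×[7,14], reject
15. q=(7,18) nearest=1 d=14 new=(7,8) → blocked by [4,7]×[5,8], reject
16. q=(11,6) nearest=1 d=5 new=(10,6) → add node 3 parent=1 cost=8
17. q=(5,15) nearest=3 d=9 new=(6,10) → blocked by [8,11]×[8,13], reject
18. q=(0,3) nearest=0 d=3 new=(0,3) → add node 4 parent=0 cost=3
19. q=(10,10) nearest=3 d=4 new=(10,10) → blocked by [8,11]×[8,13], reject
20. q=(7,12) nearest=3 d=6 new=(7,10) → blocked by [8,11]×[8,13], reject
21. q=(0,3) nearest=4 d=0 → coincident, reject
22. q=(9,15) nearest=3 d=9 new=(9,10) → blocked by [8,11]×[8,13], reject
23. q=(4,29) nearest=3 d=23 new=(6,10) → blocked by [8,11]×[8,13], reject
24. q=(12,5) nearest=3 d=2 new=(12,5) → add node 5 parent=3 cost=10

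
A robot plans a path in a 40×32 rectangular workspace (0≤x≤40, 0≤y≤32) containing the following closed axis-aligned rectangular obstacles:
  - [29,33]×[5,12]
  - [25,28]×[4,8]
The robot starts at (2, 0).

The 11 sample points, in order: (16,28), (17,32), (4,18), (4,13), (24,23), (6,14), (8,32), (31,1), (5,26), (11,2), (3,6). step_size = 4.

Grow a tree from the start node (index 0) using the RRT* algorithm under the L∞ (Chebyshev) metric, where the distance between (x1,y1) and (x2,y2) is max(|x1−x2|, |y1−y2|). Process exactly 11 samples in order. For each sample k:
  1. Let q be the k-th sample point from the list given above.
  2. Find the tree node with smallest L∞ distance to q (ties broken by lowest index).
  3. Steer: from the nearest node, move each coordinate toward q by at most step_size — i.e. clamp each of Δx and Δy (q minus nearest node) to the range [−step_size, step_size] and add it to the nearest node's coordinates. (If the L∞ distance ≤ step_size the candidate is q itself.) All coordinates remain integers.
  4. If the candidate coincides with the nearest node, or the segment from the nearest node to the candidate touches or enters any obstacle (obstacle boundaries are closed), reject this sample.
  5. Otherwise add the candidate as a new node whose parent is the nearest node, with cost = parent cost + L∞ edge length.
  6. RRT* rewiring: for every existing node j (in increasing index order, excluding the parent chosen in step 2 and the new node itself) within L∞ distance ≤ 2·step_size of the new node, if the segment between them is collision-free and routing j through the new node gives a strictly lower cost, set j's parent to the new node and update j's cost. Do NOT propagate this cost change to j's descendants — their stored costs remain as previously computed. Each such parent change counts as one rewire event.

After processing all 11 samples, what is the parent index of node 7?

1. q=(16,28) nearest=0 d=28 new=(6,4) → add node 1 parent=0 cost=4
2. q=(17,32) nearest=1 d=28 new=(10,8) → add node 2 parent=1 cost=8
3. q=(4,18) nearest=2 d=10 new=(6,12) → add node 3 parent=2 cost=12
4. q=(4,13) nearest=3 d=2 new=(4,13) → add node 4 parent=3 cost=14
5. q=(24,23) nearest=2 d=15 new=(14,12) → add node 5 parent=2 cost=12
6. q=(6,14) nearest=3 d=2 new=(6,14) → add node 6 parent=3 cost=14
7. q=(8,32) nearest=6 d=18 new=(8,18) → add node 7 parent=6 cost=18
8. q=(31,1) nearest=5 d=17 new=(18,8) → add node 8 parent=5 cost=16
9. q=(5,26) nearest=7 d=8 new=(5,22) → add node 9 parent=7 cost=22
10. q=(11,2) nearest=1 d=5 new=(10,2) → add node 10 parent=1 cost=8
11. q=(3,6) nearest=1 d=3 new=(3,6) → add node 11 parent=1 cost=7

Parent of node 7: 6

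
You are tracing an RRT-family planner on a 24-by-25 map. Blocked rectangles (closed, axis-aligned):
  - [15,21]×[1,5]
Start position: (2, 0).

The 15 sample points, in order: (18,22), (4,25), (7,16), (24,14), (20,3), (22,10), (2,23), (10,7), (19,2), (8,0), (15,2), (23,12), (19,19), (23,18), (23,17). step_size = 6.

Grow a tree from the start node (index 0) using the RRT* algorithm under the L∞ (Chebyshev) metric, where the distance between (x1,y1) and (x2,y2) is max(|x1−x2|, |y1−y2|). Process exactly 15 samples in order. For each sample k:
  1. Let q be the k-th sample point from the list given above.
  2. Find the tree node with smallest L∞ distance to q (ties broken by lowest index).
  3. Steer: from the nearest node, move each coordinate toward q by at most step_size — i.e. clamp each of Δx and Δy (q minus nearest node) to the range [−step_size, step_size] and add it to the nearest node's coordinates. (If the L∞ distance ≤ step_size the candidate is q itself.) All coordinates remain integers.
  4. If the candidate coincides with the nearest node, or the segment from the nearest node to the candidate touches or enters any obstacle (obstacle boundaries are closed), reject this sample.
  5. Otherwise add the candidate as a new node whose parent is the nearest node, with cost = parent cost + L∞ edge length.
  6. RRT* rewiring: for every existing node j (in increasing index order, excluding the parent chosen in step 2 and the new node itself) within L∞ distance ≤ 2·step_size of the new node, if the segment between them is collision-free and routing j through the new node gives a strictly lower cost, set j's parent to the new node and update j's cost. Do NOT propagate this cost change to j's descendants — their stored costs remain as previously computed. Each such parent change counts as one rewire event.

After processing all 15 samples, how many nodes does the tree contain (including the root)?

Node count: 14

1. q=(18,22) nearest=0 d=22 new=(8,6) → add node 1 parent=0 cost=6
2. q=(4,25) nearest=1 d=19 new=(4,12) → add node 2 parent=1 cost=12
3. q=(7,16) nearest=2 d=4 new=(7,16) → add node 3 parent=2 cost=16
4. q=(24,14) nearest=1 d=16 new=(14,12) → add node 4 parent=1 cost=12
5. q=(20,3) nearest=4 d=9 new=(20,6) → add node 5 parent=4 cost=18
6. q=(22,10) nearest=5 d=4 new=(22,10) → add node 6 parent=5 cost=22
7. q=(2,23) nearest=3 d=7 new=(2,22) → add node 7 parent=3 cost=22
8. q=(10,7) nearest=1 d=2 new=(10,7) → add node 8 parent=1 cost=8; rewire 6→8 (20<22)
9. q=(19,2) nearest=5 d=4 new=(19,2) → blocked by [15,21]×[1,5], reject
10. q=(8,0) nearest=0 d=6 new=(8,0) → add node 9 parent=0 cost=6
11. q=(15,2) nearest=5 d=5 new=(15,2) → blocked by [15,21]×[1,5], reject
12. q=(23,12) nearest=6 d=2 new=(23,12) → add node 10 parent=6 cost=22
13. q=(19,19) nearest=4 d=7 new=(19,18) → add node 11 parent=4 cost=18
14. q=(23,18) nearest=11 d=4 new=(23,18) → add node 12 parent=11 cost=22
15. q=(23,17) nearest=12 d=1 new=(23,17) → add node 13 parent=12 cost=23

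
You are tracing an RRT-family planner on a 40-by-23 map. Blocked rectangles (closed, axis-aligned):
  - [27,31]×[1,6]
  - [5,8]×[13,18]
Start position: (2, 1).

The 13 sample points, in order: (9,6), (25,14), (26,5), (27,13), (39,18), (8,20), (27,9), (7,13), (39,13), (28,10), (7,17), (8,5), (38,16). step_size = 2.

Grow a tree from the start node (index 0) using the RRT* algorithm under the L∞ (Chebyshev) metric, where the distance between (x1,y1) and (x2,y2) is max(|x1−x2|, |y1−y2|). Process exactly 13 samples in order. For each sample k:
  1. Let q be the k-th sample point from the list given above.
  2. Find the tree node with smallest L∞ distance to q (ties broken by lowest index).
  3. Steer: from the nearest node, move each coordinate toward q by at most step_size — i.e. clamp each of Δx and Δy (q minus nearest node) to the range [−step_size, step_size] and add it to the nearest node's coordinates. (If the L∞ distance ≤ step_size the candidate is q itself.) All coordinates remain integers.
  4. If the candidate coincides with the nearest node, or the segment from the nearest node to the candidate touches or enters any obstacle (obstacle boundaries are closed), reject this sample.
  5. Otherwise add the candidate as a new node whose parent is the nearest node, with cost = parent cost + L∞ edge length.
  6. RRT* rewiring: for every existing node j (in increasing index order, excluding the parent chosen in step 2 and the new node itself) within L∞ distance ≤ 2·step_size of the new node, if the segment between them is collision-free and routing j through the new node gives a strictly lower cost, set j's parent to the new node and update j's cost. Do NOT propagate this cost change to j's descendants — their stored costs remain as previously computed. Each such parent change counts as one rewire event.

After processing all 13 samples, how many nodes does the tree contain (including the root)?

1. q=(9,6) nearest=0 d=7 new=(4,3) → add node 1 parent=0 cost=2
2. q=(25,14) nearest=1 d=21 new=(6,5) → add node 2 parent=1 cost=4
3. q=(26,5) nearest=2 d=20 new=(8,5) → add node 3 parent=2 cost=6
4. q=(27,13) nearest=3 d=19 new=(10,7) → add node 4 parent=3 cost=8
5. q=(39,18) nearest=4 d=29 new=(12,9) → add node 5 parent=4 cost=10
6. q=(8,20) nearest=5 d=11 new=(10,11) → add node 6 parent=5 cost=12
7. q=(27,9) nearest=5 d=15 new=(14,9) → add node 7 parent=5 cost=12
8. q=(7,13) nearest=6 d=3 new=(8,13) → blocked by [5,8]×[13,18], reject
9. q=(39,13) nearest=7 d=25 new=(16,11) → add node 8 parent=7 cost=14
10. q=(28,10) nearest=8 d=12 new=(18,10) → add node 9 parent=8 cost=16
11. q=(7,17) nearest=6 d=6 new=(8,13) → blocked by [5,8]×[13,18], reject
12. q=(8,5) nearest=3 d=0 → coincident, reject
13. q=(38,16) nearest=9 d=20 new=(20,12) → add node 10 parent=9 cost=18

Node count: 11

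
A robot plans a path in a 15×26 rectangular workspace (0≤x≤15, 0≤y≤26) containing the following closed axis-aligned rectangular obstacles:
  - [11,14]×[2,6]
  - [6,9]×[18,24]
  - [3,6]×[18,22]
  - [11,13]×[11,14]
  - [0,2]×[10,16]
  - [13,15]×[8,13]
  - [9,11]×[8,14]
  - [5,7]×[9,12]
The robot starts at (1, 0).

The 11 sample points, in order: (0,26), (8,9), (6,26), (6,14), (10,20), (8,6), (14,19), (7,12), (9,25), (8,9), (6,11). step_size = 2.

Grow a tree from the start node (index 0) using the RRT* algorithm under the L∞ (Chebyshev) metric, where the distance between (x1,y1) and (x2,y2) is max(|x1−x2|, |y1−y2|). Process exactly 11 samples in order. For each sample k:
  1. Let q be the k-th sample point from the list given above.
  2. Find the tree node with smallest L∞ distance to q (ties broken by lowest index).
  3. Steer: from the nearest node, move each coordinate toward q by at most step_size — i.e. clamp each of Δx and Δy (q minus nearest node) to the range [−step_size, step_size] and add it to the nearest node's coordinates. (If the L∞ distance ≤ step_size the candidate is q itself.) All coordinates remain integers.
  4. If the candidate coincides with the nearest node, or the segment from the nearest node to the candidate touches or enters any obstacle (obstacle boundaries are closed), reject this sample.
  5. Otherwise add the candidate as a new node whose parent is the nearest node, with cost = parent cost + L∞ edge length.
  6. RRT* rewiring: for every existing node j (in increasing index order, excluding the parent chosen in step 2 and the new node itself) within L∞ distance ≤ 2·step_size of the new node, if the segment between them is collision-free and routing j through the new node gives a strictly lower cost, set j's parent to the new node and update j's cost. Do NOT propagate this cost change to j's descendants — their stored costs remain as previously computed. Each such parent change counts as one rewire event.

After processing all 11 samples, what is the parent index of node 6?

Parent of node 6: 4

1. q=(0,26) nearest=0 d=26 new=(0,2) → add node 1 parent=0 cost=2
2. q=(8,9) nearest=1 d=8 new=(2,4) → add node 2 parent=1 cost=4
3. q=(6,26) nearest=2 d=22 new=(4,6) → add node 3 parent=2 cost=6
4. q=(6,14) nearest=3 d=8 new=(6,8) → add node 4 parent=3 cost=8
5. q=(10,20) nearest=4 d=12 new=(8,10) → blocked by [5,7]×[9,12], reject
6. q=(8,6) nearest=4 d=2 new=(8,6) → add node 5 parent=4 cost=10
7. q=(14,19) nearest=4 d=11 new=(8,10) → blocked by [5,7]×[9,12], reject
8. q=(7,12) nearest=4 d=4 new=(7,10) → blocked by [5,7]×[9,12], reject
9. q=(9,25) nearest=4 d=17 new=(8,10) → blocked by [5,7]×[9,12], reject
10. q=(8,9) nearest=4 d=2 new=(8,9) → add node 6 parent=4 cost=10
11. q=(6,11) nearest=6 d=2 new=(6,11) → blocked by [5,7]×[9,12], reject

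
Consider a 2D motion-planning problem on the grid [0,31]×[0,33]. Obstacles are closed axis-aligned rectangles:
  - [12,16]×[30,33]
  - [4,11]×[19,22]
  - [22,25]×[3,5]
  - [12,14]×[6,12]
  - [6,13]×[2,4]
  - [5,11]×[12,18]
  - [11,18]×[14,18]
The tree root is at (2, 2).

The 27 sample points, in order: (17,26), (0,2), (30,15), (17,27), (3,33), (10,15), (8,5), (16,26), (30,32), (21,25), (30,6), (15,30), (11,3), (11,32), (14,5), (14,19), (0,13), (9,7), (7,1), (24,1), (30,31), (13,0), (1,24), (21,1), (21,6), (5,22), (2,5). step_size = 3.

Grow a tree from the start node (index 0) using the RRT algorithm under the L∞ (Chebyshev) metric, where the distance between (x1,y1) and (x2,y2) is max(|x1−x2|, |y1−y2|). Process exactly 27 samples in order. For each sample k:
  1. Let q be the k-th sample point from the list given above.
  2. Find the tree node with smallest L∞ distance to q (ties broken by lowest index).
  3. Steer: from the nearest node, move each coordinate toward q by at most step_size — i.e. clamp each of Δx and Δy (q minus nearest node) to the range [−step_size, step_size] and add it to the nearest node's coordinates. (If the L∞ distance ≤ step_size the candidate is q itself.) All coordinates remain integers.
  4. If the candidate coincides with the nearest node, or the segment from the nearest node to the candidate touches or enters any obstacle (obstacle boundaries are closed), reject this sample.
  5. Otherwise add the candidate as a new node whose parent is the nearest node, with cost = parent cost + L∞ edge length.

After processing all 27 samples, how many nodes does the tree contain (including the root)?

1. q=(17,26) nearest=0 d=24 new=(5,5) → add node 1 parent=0 cost=3
2. q=(0,2) nearest=0 d=2 new=(0,2) → add node 2 parent=0 cost=2
3. q=(30,15) nearest=1 d=25 new=(8,8) → add node 3 parent=1 cost=6
4. q=(17,27) nearest=3 d=19 new=(11,11) → add node 4 parent=3 cost=9
5. q=(3,33) nearest=4 d=22 new=(8,14) → blocked by [5,11]×[12,18], reject
6. q=(10,15) nearest=4 d=4 new=(10,14) → blocked by [5,11]×[12,18], reject
7. q=(8,5) nearest=1 d=3 new=(8,5) → add node 5 parent=1 cost=6
8. q=(16,26) nearest=4 d=15 new=(14,14) → blocked by [12,14]×[6,12], reject
9. q=(30,32) nearest=4 d=21 new=(14,14) → blocked by [12,14]×[6,12], reject
10. q=(21,25) nearest=4 d=14 new=(14,14) → blocked by [12,14]×[6,12], reject
11. q=(30,6) nearest=4 d=19 new=(14,8) → blocked by [12,14]×[6,12], reject
12. q=(15,30) nearest=4 d=19 new=(14,14) → blocked by [12,14]×[6,12], reject
13. q=(11,3) nearest=5 d=3 new=(11,3) → blocked by [6,13]×[2,4], reject
14. q=(11,32) nearest=4 d=21 new=(11,14) → blocked by [5,11]×[12,18], reject
15. q=(14,5) nearest=3 d=6 new=(11,5) → add node 6 parent=3 cost=9
16. q=(14,19) nearest=4 d=8 new=(14,14) → blocked by [12,14]×[6,12], reject
17. q=(0,13) nearest=1 d=8 new=(2,8) → add node 7 parent=1 cost=6
18. q=(9,7) nearest=3 d=1 new=(9,7) → add node 8 parent=3 cost=7
19. q=(7,1) nearest=1 d=4 new=(7,2) → blocked by [6,13]×[2,4], reject
20. q=(24,1) nearest=4 d=13 new=(14,8) → blocked by [12,14]×[6,12], reject
21. q=(30,31) nearest=4 d=20 new=(14,14) → blocked by [12,14]×[6,12], reject
22. q=(13,0) nearest=5 d=5 new=(11,2) → blocked by [6,13]×[2,4], reject
23. q=(1,24) nearest=4 d=13 new=(8,14) → blocked by [5,11]×[12,18], reject
24. q=(21,1) nearest=4 d=10 new=(14,8) → blocked by [12,14]×[6,12], reject
25. q=(21,6) nearest=4 d=10 new=(14,8) → blocked by [12,14]×[6,12], reject
26. q=(5,22) nearest=4 d=11 new=(8,14) → blocked by [5,11]×[12,18], reject
27. q=(2,5) nearest=0 d=3 new=(2,5) → add node 9 parent=0 cost=3

Node count: 10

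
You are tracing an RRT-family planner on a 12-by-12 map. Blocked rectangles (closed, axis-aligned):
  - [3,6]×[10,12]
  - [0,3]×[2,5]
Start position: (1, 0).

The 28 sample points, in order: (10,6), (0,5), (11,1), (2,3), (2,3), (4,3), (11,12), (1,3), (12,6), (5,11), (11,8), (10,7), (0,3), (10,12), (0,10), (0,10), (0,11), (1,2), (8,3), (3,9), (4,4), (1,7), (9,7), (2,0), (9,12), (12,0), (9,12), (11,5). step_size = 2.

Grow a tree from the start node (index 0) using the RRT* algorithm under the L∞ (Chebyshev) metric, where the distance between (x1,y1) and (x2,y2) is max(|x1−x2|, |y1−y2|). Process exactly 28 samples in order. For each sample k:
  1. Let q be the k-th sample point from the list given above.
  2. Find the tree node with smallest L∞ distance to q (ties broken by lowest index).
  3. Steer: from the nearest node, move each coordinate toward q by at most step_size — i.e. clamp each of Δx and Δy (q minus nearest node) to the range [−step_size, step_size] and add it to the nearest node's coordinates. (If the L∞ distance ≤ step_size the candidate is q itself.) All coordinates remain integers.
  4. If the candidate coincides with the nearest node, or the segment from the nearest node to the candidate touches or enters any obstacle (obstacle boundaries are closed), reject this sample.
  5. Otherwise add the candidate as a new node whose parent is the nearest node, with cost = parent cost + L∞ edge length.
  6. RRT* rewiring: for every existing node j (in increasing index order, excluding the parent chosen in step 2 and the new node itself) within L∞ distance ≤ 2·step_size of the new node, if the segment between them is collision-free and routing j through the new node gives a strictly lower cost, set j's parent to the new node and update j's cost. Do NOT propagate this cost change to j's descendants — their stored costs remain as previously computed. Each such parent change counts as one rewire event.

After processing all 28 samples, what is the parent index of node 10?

Parent of node 10: 9

1. q=(10,6) nearest=0 d=9 new=(3,2) → blocked by [0,3]×[2,5], reject
2. q=(0,5) nearest=0 d=5 new=(0,2) → blocked by [0,3]×[2,5], reject
3. q=(11,1) nearest=0 d=10 new=(3,1) → add node 1 parent=0 cost=2
4. q=(2,3) nearest=1 d=2 new=(2,3) → blocked by [0,3]×[2,5], reject
5. q=(2,3) nearest=1 d=2 new=(2,3) → blocked by [0,3]×[2,5], reject
6. q=(4,3) nearest=1 d=2 new=(4,3) → add node 2 parent=1 cost=4
7. q=(11,12) nearest=2 d=9 new=(6,5) → add node 3 parent=2 cost=6
8. q=(1,3) nearest=1 d=2 new=(1,3) → blocked by [0,3]×[2,5], reject
9. q=(12,6) nearest=3 d=6 new=(8,6) → add node 4 parent=3 cost=8
10. q=(5,11) nearest=4 d=5 new=(6,8) → add node 5 parent=4 cost=10
11. q=(11,8) nearest=4 d=3 new=(10,8) → add node 6 parent=4 cost=10
12. q=(10,7) nearest=6 d=1 new=(10,7) → add node 7 parent=6 cost=11
13. q=(0,3) nearest=0 d=3 new=(0,2) → blocked by [0,3]×[2,5], reject
14. q=(10,12) nearest=5 d=4 new=(8,10) → add node 8 parent=5 cost=12
15. q=(0,10) nearest=3 d=6 new=(4,7) → add node 9 parent=3 cost=8
16. q=(0,10) nearest=9 d=4 new=(2,9) → add node 10 parent=9 cost=10
17. q=(0,11) nearest=10 d=2 new=(0,11) → add node 11 parent=10 cost=12
18. q=(1,2) nearest=0 d=2 new=(1,2) → blocked by [0,3]×[2,5], reject
19. q=(8,3) nearest=3 d=2 new=(8,3) → add node 12 parent=3 cost=8
20. q=(3,9) nearest=10 d=1 new=(3,9) → add node 13 parent=10 cost=11
21. q=(4,4) nearest=2 d=1 new=(4,4) → add node 14 parent=2 cost=5; rewire 5→14 (9<10)
22. q=(1,7) nearest=10 d=2 new=(1,7) → add node 15 parent=10 cost=12
23. q=(9,7) nearest=4 d=1 new=(9,7) → add node 16 parent=4 cost=9; rewire 7→16 (10<11)
24. q=(2,0) nearest=0 d=1 new=(2,0) → add node 17 parent=0 cost=1
25. q=(9,12) nearest=8 d=2 new=(9,12) → add node 18 parent=8 cost=14
26. q=(12,0) nearest=12 d=4 new=(10,1) → add node 19 parent=12 cost=10
27. q=(9,12) nearest=18 d=0 → coincident, reject
28. q=(11,5) nearest=7 d=2 new=(11,5) → add node 20 parent=7 cost=12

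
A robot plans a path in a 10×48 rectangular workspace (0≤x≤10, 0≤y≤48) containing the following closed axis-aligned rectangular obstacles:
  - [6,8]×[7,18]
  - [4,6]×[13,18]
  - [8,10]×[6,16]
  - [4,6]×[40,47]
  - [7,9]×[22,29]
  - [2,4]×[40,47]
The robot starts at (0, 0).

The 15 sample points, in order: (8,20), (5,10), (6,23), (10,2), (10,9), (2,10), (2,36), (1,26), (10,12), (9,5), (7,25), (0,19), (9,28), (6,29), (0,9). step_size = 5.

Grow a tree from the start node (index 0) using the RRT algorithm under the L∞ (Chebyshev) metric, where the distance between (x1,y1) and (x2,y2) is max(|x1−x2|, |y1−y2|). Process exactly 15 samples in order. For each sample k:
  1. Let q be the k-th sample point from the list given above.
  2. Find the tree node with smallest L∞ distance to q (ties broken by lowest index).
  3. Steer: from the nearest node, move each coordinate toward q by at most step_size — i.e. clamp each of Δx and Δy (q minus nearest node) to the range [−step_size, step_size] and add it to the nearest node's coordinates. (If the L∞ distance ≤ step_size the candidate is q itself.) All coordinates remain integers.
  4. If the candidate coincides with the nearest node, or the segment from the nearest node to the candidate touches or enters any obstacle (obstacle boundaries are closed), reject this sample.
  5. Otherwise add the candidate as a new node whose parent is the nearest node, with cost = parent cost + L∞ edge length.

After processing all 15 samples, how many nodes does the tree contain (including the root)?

1. q=(8,20) nearest=0 d=20 new=(5,5) → add node 1 parent=0 cost=5
2. q=(5,10) nearest=1 d=5 new=(5,10) → add node 2 parent=1 cost=10
3. q=(6,23) nearest=2 d=13 new=(6,15) → blocked by [6,8]×[7,18], reject
4. q=(10,2) nearest=1 d=5 new=(10,2) → add node 3 parent=1 cost=10
5. q=(10,9) nearest=1 d=5 new=(10,9) → blocked by [6,8]×[7,18], reject
6. q=(2,10) nearest=2 d=3 new=(2,10) → add node 4 parent=2 cost=13
7. q=(2,36) nearest=2 d=26 new=(2,15) → add node 5 parent=2 cost=15
8. q=(1,26) nearest=5 d=11 new=(1,20) → add node 6 parent=5 cost=20
9. q=(10,12) nearest=2 d=5 new=(10,12) → blocked by [6,8]×[7,18], reject
10. q=(9,5) nearest=3 d=3 new=(9,5) → add node 7 parent=3 cost=13
11. q=(7,25) nearest=6 d=6 new=(6,25) → add node 8 parent=6 cost=25
12. q=(0,19) nearest=6 d=1 new=(0,19) → add node 9 parent=6 cost=21
13. q=(9,28) nearest=8 d=3 new=(9,28) → blocked by [7,9]×[22,29], reject
14. q=(6,29) nearest=8 d=4 new=(6,29) → add node 10 parent=8 cost=29
15. q=(0,9) nearest=4 d=2 new=(0,9) → add node 11 parent=4 cost=15

Node count: 12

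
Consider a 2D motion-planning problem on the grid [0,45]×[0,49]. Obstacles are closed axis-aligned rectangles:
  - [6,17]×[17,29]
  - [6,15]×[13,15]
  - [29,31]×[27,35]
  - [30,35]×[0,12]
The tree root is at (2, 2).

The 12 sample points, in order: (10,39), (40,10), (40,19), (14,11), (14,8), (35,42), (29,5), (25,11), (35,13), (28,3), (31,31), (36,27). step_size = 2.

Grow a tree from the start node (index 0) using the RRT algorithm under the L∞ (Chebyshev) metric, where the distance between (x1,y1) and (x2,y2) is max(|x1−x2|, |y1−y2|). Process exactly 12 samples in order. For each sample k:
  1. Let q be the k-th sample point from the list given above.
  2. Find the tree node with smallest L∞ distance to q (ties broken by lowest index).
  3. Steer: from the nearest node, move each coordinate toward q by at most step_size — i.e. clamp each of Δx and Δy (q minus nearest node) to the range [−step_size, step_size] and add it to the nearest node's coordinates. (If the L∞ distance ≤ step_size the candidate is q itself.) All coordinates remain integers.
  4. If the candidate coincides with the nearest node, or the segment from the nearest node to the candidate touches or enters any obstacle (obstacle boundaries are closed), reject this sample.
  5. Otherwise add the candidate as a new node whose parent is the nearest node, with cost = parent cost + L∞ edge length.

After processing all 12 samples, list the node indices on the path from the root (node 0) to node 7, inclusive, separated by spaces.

Path: 0 1 2 3 4 5 7

1. q=(10,39) nearest=0 d=37 new=(4,4) → add node 1 parent=0 cost=2
2. q=(40,10) nearest=1 d=36 new=(6,6) → add node 2 parent=1 cost=4
3. q=(40,19) nearest=2 d=34 new=(8,8) → add node 3 parent=2 cost=6
4. q=(14,11) nearest=3 d=6 new=(10,10) → add node 4 parent=3 cost=8
5. q=(14,8) nearest=4 d=4 new=(12,8) → add node 5 parent=4 cost=10
6. q=(35,42) nearest=4 d=32 new=(12,12) → add node 6 parent=4 cost=10
7. q=(29,5) nearest=5 d=17 new=(14,6) → add node 7 parent=5 cost=12
8. q=(25,11) nearest=7 d=11 new=(16,8) → add node 8 parent=7 cost=14
9. q=(35,13) nearest=8 d=19 new=(18,10) → add node 9 parent=8 cost=16
10. q=(28,3) nearest=9 d=10 new=(20,8) → add node 10 parent=9 cost=18
11. q=(31,31) nearest=6 d=19 new=(14,14) → blocked by [6,15]×[13,15], reject
12. q=(36,27) nearest=9 d=18 new=(20,12) → add node 11 parent=9 cost=18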